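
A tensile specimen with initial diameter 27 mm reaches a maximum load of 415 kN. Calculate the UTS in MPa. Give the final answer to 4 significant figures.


A0 = pi*(d/2)^2 = pi*(27/2)^2 = 572.555 mm^2
UTS = F_max / A0 = 415*1000 / 572.555
UTS = 724.8 MPa


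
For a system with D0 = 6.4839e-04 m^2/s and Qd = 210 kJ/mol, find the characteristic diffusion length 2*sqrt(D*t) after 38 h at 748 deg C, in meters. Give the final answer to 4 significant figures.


Step 1: D = D0 * exp(-Qd/(R*T))
T = 1021.15 K
D = 6.4839e-04 * exp(-210e3 / (8.314 * 1021.15)) = 1.17319e-14 m^2/s
Step 2: L = 2*sqrt(D*t)
t = 38 h = 136800 s
L = 2*sqrt(1.17319e-14 * 136800) = 8.012e-05 m


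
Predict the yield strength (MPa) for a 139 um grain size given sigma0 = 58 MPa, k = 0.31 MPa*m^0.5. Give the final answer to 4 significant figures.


sigma_y = sigma0 + k / sqrt(d)
d = 139 um = 1.39e-04 m
sigma_y = 58 + 0.31 / sqrt(1.39e-04)
sigma_y = 84.29 MPa


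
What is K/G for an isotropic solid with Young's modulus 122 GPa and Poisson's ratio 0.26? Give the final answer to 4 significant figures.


G = E / (2*(1+nu))
G = 122 / (2*(1+0.26)) = 48.4127 GPa
K = E / (3*(1-2*nu))
K = 122 / (3*(1-2*0.26)) = 84.7222 GPa
K/G = 84.7222 / 48.4127 = 1.75


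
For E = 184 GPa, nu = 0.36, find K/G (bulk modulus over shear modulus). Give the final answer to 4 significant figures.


G = E / (2*(1+nu))
G = 184 / (2*(1+0.36)) = 67.6471 GPa
K = E / (3*(1-2*nu))
K = 184 / (3*(1-2*0.36)) = 219.048 GPa
K/G = 219.048 / 67.6471 = 3.238


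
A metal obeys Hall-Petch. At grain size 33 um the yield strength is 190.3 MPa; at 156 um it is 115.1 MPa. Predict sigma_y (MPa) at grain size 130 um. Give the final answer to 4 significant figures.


sigma_y = sigma0 + k / sqrt(d)
1/sqrt(d1) = 1/sqrt(3.3e-05) = 174.078;  1/sqrt(d2) = 80.0641
k = (sigma1 - sigma2) / (1/sqrt(d1) - 1/sqrt(d2)) = (190.3 - 115.1) / (174.078 - 80.0641) = 0.799884 MPa*m^0.5
sigma0 = sigma1 - k/sqrt(d1) = 190.3 - 0.799884*174.078 = 51.058 MPa
sigma_y(d3) = 51.058 + 0.799884 / sqrt(1.3e-04) = 121.2 MPa


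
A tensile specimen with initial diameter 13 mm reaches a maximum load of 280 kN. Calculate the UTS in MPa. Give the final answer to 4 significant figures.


A0 = pi*(d/2)^2 = pi*(13/2)^2 = 132.732 mm^2
UTS = F_max / A0 = 280*1000 / 132.732
UTS = 2110 MPa


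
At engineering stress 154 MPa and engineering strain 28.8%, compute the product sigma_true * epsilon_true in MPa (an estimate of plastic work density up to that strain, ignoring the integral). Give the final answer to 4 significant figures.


sigma_true = sigma_eng * (1 + epsilon_eng)
sigma_true = 154 * (1 + 0.288) = 198.352 MPa
epsilon_true = ln(1 + epsilon_eng)
epsilon_true = ln(1 + 0.288) = 0.253091
sigma_true * epsilon_true = 198.352 * 0.253091 = 50.2 MPa


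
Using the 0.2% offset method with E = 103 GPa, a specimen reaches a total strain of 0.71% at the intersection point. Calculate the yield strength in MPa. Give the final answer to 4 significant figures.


Offset strain = 0.002
Elastic strain at yield = total_strain - offset = 7.1e-03 - 0.002 = 5.1e-03
sigma_y = E * elastic_strain = 103000 * 5.1e-03
sigma_y = 525.3 MPa


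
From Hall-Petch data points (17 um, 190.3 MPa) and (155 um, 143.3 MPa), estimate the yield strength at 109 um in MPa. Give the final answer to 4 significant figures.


sigma_y = sigma0 + k / sqrt(d)
1/sqrt(d1) = 1/sqrt(1.7e-05) = 242.536;  1/sqrt(d2) = 80.3219
k = (sigma1 - sigma2) / (1/sqrt(d1) - 1/sqrt(d2)) = (190.3 - 143.3) / (242.536 - 80.3219) = 0.289741 MPa*m^0.5
sigma0 = sigma1 - k/sqrt(d1) = 190.3 - 0.289741*242.536 = 120.027 MPa
sigma_y(d3) = 120.027 + 0.289741 / sqrt(1.09e-04) = 147.8 MPa


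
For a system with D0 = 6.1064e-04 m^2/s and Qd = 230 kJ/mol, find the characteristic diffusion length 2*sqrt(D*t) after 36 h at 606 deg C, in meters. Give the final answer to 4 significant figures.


Step 1: D = D0 * exp(-Qd/(R*T))
T = 879.15 K
D = 6.1064e-04 * exp(-230e3 / (8.314 * 879.15)) = 1.31782e-17 m^2/s
Step 2: L = 2*sqrt(D*t)
t = 36 h = 129600 s
L = 2*sqrt(1.31782e-17 * 129600) = 2.614e-06 m


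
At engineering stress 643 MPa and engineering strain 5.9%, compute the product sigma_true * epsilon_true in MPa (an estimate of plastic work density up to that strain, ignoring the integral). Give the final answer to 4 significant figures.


sigma_true = sigma_eng * (1 + epsilon_eng)
sigma_true = 643 * (1 + 0.059) = 680.937 MPa
epsilon_true = ln(1 + epsilon_eng)
epsilon_true = ln(1 + 0.059) = 0.0573251
sigma_true * epsilon_true = 680.937 * 0.0573251 = 39.03 MPa


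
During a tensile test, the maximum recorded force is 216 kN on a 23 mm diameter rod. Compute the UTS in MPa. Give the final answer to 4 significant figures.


A0 = pi*(d/2)^2 = pi*(23/2)^2 = 415.476 mm^2
UTS = F_max / A0 = 216*1000 / 415.476
UTS = 519.9 MPa


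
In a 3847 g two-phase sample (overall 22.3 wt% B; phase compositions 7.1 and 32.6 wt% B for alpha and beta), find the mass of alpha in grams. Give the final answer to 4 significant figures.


f_alpha = (C_beta - C0) / (C_beta - C_alpha)
f_alpha = (32.6 - 22.3) / (32.6 - 7.1) = 0.403922
m_alpha = f_alpha * m_total = 0.403922 * 3847 = 1554 g


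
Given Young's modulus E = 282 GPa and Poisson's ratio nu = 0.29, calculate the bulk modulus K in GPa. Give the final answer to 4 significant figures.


K = E / (3*(1-2*nu))
K = 282 / (3*(1-2*0.29))
K = 223.8 GPa


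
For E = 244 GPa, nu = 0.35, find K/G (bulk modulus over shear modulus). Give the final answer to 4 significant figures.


G = E / (2*(1+nu))
G = 244 / (2*(1+0.35)) = 90.3704 GPa
K = E / (3*(1-2*nu))
K = 244 / (3*(1-2*0.35)) = 271.111 GPa
K/G = 271.111 / 90.3704 = 3


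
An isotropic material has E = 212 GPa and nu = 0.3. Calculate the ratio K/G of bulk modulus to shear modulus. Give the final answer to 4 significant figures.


G = E / (2*(1+nu))
G = 212 / (2*(1+0.3)) = 81.5385 GPa
K = E / (3*(1-2*nu))
K = 212 / (3*(1-2*0.3)) = 176.667 GPa
K/G = 176.667 / 81.5385 = 2.167


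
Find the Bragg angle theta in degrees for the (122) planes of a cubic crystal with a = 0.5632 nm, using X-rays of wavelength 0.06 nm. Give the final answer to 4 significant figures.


d = a / sqrt(h^2+k^2+l^2)
d = 0.5632 / sqrt(9) = 0.187733 nm
lambda = 2*d*sin(theta)  =>  sin(theta) = lambda / (2*d)
sin(theta) = 0.06 / (2 * 0.187733) = 0.159801
theta = 9.195 deg


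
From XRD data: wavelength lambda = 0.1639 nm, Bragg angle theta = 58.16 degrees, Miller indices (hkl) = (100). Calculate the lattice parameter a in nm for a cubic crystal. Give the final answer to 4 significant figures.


d = lambda / (2*sin(theta))
d = 0.1639 / (2*sin(58.16 deg))
d = 0.0964657 nm
a = d * sqrt(h^2+k^2+l^2) = 0.0964657 * sqrt(1)
a = 0.09647 nm


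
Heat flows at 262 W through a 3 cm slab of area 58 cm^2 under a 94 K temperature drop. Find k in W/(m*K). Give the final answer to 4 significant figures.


k = Q*L / (A*dT)
L = 0.03 m, A = 5.8e-03 m^2
k = 262 * 0.03 / (5.8e-03 * 94)
k = 14.42 W/(m*K)


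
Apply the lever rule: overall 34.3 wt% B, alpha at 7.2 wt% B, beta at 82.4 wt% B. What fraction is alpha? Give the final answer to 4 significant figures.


f_alpha = (C_beta - C0) / (C_beta - C_alpha)
f_alpha = (82.4 - 34.3) / (82.4 - 7.2)
f_alpha = 0.6396


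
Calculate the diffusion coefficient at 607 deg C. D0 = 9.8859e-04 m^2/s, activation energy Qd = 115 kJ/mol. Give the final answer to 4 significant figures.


D = D0 * exp(-Qd / (R*T))
T = 880.15 K
D = 9.8859e-04 * exp(-115e3 / (8.314 * 880.15))
D = 1.478e-10 m^2/s


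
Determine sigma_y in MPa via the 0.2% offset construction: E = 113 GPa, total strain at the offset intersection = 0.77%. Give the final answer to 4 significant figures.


Offset strain = 0.002
Elastic strain at yield = total_strain - offset = 7.7e-03 - 0.002 = 5.7e-03
sigma_y = E * elastic_strain = 113000 * 5.7e-03
sigma_y = 644.1 MPa


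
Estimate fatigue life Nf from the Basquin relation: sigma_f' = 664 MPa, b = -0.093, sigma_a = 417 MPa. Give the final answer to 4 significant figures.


sigma_a = sigma_f' * (2*Nf)^b
2*Nf = (sigma_a / sigma_f')^(1/b)
2*Nf = (417 / 664)^(1/-0.093)
2*Nf = 148.726
Nf = 74.36 cycles


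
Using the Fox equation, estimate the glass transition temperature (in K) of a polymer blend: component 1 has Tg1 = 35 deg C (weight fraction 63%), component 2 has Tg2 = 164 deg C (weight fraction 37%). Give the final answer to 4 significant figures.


1/Tg = w1/Tg1 + w2/Tg2 (in Kelvin)
Tg1 = 308.15 K, Tg2 = 437.15 K
1/Tg = 0.63/308.15 + 0.37/437.15
Tg = 345.9 K


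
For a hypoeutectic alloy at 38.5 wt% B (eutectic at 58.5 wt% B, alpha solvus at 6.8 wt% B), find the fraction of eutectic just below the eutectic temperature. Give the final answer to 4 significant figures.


f_primary = (C_e - C0) / (C_e - C_alpha_max)
f_primary = (58.5 - 38.5) / (58.5 - 6.8)
f_primary = 0.386847
f_eutectic = 1 - 0.386847 = 0.6132


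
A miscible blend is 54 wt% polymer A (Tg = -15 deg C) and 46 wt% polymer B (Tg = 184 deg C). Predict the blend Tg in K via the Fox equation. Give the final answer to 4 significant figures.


1/Tg = w1/Tg1 + w2/Tg2 (in Kelvin)
Tg1 = 258.15 K, Tg2 = 457.15 K
1/Tg = 0.54/258.15 + 0.46/457.15
Tg = 322.8 K


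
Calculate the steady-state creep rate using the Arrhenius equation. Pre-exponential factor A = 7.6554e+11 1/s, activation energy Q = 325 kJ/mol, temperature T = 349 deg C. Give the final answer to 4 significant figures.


rate = A * exp(-Q / (R*T))
T = 349 + 273.15 = 622.15 K
rate = 7.6554e+11 * exp(-325e3 / (8.314 * 622.15))
rate = 3.95e-16 1/s


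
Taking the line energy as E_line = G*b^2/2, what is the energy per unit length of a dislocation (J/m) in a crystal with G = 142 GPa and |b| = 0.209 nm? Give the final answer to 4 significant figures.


E = G*b^2/2
b = 0.209 nm = 2.09e-10 m
G = 142 GPa = 1.42e+11 Pa
E = 0.5 * 1.42e+11 * (2.09e-10)^2
E = 3.101e-09 J/m


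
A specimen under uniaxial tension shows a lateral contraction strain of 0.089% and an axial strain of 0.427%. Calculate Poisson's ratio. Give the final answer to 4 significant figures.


nu = -epsilon_lat / epsilon_axial
Lateral strain is contraction (negative), so using magnitudes:
nu = 0.089 / 0.427
nu = 0.2084


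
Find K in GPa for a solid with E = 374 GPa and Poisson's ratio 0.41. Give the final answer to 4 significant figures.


K = E / (3*(1-2*nu))
K = 374 / (3*(1-2*0.41))
K = 692.6 GPa


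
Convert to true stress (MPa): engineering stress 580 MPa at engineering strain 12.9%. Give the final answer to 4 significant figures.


sigma_true = sigma_eng * (1 + epsilon_eng)
sigma_true = 580 * (1 + 0.129)
sigma_true = 654.8 MPa


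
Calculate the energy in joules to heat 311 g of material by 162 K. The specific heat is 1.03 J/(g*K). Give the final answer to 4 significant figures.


Q = m * cp * dT
Q = 311 * 1.03 * 162
Q = 51890 J


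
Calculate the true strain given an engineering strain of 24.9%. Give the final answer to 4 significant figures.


epsilon_true = ln(1 + epsilon_eng)
epsilon_true = ln(1 + 0.249)
epsilon_true = 0.2223


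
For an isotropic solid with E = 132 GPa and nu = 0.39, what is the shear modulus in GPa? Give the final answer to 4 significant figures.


G = E / (2*(1+nu))
G = 132 / (2*(1+0.39))
G = 47.48 GPa


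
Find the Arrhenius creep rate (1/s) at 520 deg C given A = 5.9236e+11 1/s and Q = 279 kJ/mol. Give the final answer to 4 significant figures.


rate = A * exp(-Q / (R*T))
T = 520 + 273.15 = 793.15 K
rate = 5.9236e+11 * exp(-279e3 / (8.314 * 793.15))
rate = 2.499e-07 1/s


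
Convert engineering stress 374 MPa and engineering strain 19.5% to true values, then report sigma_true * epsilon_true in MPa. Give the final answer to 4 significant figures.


sigma_true = sigma_eng * (1 + epsilon_eng)
sigma_true = 374 * (1 + 0.195) = 446.93 MPa
epsilon_true = ln(1 + epsilon_eng)
epsilon_true = ln(1 + 0.195) = 0.178146
sigma_true * epsilon_true = 446.93 * 0.178146 = 79.62 MPa


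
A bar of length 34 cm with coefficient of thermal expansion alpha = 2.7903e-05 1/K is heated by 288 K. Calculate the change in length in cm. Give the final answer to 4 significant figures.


dL = L0 * alpha * dT
dL = 34 * 2.7903e-05 * 288
dL = 0.2732 cm


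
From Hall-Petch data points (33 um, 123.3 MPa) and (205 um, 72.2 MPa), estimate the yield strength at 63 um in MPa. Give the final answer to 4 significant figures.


sigma_y = sigma0 + k / sqrt(d)
1/sqrt(d1) = 1/sqrt(3.3e-05) = 174.078;  1/sqrt(d2) = 69.843
k = (sigma1 - sigma2) / (1/sqrt(d1) - 1/sqrt(d2)) = (123.3 - 72.2) / (174.078 - 69.843) = 0.49024 MPa*m^0.5
sigma0 = sigma1 - k/sqrt(d1) = 123.3 - 0.49024*174.078 = 37.9601 MPa
sigma_y(d3) = 37.9601 + 0.49024 / sqrt(6.3e-05) = 99.72 MPa


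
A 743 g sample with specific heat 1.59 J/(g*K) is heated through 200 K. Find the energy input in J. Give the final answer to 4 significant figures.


Q = m * cp * dT
Q = 743 * 1.59 * 200
Q = 236300 J


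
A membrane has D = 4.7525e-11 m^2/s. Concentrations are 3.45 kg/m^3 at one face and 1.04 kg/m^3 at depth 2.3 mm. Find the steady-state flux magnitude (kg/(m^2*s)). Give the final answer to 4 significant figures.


J = -D * (dC/dx) = D * (C1 - C2) / dx
J = 4.7525e-11 * (3.45 - 1.04) / 2.3e-03
J = 4.98e-08 kg/(m^2*s)


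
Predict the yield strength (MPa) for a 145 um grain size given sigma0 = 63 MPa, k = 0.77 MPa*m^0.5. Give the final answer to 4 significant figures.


sigma_y = sigma0 + k / sqrt(d)
d = 145 um = 1.45e-04 m
sigma_y = 63 + 0.77 / sqrt(1.45e-04)
sigma_y = 126.9 MPa


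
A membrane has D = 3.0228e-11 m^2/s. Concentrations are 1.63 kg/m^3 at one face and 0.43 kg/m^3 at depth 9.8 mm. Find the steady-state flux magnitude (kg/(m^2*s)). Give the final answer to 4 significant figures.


J = -D * (dC/dx) = D * (C1 - C2) / dx
J = 3.0228e-11 * (1.63 - 0.43) / 9.8e-03
J = 3.701e-09 kg/(m^2*s)


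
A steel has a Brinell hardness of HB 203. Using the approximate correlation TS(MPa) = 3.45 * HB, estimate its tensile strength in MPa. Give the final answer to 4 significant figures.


TS (MPa) = 3.45 * HB
TS = 3.45 * 203
TS = 700.4 MPa


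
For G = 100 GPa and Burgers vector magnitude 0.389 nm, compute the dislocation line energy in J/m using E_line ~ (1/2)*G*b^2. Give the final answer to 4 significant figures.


E = G*b^2/2
b = 0.389 nm = 3.89e-10 m
G = 100 GPa = 1e+11 Pa
E = 0.5 * 1e+11 * (3.89e-10)^2
E = 7.566e-09 J/m


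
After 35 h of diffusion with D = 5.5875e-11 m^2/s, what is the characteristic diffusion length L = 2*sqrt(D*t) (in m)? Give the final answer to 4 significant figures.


t = 35 hr = 126000 s
Diffusion length = 2*sqrt(D*t)
= 2*sqrt(5.5875e-11 * 126000)
= 5.307e-03 m


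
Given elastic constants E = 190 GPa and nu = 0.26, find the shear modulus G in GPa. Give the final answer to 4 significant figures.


G = E / (2*(1+nu))
G = 190 / (2*(1+0.26))
G = 75.4 GPa


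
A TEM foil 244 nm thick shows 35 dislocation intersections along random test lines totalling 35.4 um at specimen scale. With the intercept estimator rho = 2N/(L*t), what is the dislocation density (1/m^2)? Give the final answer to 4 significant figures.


rho = 2N / (L * t)
L = 35.4 um = 3.54e-05 m, t = 244 nm = 2.44e-07 m
rho = 2 * 35 / (3.54e-05 * 2.44e-07)
rho = 8.104e+12 1/m^2


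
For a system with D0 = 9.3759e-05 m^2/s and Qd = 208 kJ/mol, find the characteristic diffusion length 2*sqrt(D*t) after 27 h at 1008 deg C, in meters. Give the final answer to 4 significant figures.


Step 1: D = D0 * exp(-Qd/(R*T))
T = 1281.15 K
D = 9.3759e-05 * exp(-208e3 / (8.314 * 1281.15)) = 3.09882e-13 m^2/s
Step 2: L = 2*sqrt(D*t)
t = 27 h = 97200 s
L = 2*sqrt(3.09882e-13 * 97200) = 3.471e-04 m


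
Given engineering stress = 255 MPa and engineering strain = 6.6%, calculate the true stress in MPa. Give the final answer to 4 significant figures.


sigma_true = sigma_eng * (1 + epsilon_eng)
sigma_true = 255 * (1 + 0.066)
sigma_true = 271.8 MPa


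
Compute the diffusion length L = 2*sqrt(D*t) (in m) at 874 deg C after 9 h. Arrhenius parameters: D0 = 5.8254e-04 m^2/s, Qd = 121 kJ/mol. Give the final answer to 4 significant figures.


Step 1: D = D0 * exp(-Qd/(R*T))
T = 1147.15 K
D = 5.8254e-04 * exp(-121e3 / (8.314 * 1147.15)) = 1.80086e-09 m^2/s
Step 2: L = 2*sqrt(D*t)
t = 9 h = 32400 s
L = 2*sqrt(1.80086e-09 * 32400) = 0.01528 m


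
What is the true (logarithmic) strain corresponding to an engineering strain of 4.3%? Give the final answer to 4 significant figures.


epsilon_true = ln(1 + epsilon_eng)
epsilon_true = ln(1 + 0.043)
epsilon_true = 0.0421


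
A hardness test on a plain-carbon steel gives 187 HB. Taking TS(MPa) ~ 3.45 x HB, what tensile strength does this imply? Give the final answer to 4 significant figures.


TS (MPa) = 3.45 * HB
TS = 3.45 * 187
TS = 645.2 MPa


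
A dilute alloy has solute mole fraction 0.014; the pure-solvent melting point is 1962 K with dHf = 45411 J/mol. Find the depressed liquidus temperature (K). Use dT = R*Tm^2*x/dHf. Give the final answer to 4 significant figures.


dT = R*Tm^2*x / dHf
dT = 8.314 * 1962^2 * 0.014 / 45411
dT = 9.86677 K
T_new = 1962 - 9.86677 = 1952 K


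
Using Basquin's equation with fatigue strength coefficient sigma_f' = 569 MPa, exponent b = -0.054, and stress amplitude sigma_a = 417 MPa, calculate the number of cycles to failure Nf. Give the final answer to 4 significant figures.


sigma_a = sigma_f' * (2*Nf)^b
2*Nf = (sigma_a / sigma_f')^(1/b)
2*Nf = (417 / 569)^(1/-0.054)
2*Nf = 315.907
Nf = 158 cycles


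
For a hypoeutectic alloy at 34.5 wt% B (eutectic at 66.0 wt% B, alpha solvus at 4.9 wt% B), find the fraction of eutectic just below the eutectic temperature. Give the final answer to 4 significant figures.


f_primary = (C_e - C0) / (C_e - C_alpha_max)
f_primary = (66.0 - 34.5) / (66.0 - 4.9)
f_primary = 0.515548
f_eutectic = 1 - 0.515548 = 0.4845


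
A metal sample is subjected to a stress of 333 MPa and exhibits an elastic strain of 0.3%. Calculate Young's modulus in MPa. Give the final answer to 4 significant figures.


E = sigma / epsilon
epsilon = 0.3% = 3e-03
E = 333 / 3e-03
E = 111000 MPa


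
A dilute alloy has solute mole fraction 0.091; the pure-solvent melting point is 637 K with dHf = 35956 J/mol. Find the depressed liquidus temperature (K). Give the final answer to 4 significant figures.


dT = R*Tm^2*x / dHf
dT = 8.314 * 637^2 * 0.091 / 35956
dT = 8.53805 K
T_new = 637 - 8.53805 = 628.5 K


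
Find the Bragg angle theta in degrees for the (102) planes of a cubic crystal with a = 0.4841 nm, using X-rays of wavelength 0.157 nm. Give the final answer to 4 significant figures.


d = a / sqrt(h^2+k^2+l^2)
d = 0.4841 / sqrt(5) = 0.216496 nm
lambda = 2*d*sin(theta)  =>  sin(theta) = lambda / (2*d)
sin(theta) = 0.157 / (2 * 0.216496) = 0.362593
theta = 21.26 deg


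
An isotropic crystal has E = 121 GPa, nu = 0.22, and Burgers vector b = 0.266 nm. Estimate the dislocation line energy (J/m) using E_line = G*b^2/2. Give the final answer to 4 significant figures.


Step 1: G = E / (2*(1+nu))
G = 121 / (2*(1+0.22)) = 49.5902 GPa = 4.95902e+10 Pa
Step 2: E_line = G*b^2/2
b = 0.266 nm = 2.66e-10 m
E_line = 0.5 * 4.95902e+10 * (2.66e-10)^2 = 1.754e-09 J/m


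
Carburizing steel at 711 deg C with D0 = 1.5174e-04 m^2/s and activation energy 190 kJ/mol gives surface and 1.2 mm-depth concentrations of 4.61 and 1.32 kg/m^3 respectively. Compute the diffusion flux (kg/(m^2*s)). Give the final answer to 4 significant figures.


Step 1: D = D0 * exp(-Qd/(R*T))
T = 711 + 273.15 = 984.15 K
D = 1.5174e-04 * exp(-190e3 / (8.314 * 984.15)) = 1.24829e-14 m^2/s
Step 2: J = D * (C1 - C2) / dx
J = 1.24829e-14 * (4.61 - 1.32) / 1.2e-03
J = 3.422e-11 kg/(m^2*s)


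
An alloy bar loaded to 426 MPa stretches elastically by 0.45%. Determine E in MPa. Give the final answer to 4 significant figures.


E = sigma / epsilon
epsilon = 0.45% = 4.5e-03
E = 426 / 4.5e-03
E = 94670 MPa


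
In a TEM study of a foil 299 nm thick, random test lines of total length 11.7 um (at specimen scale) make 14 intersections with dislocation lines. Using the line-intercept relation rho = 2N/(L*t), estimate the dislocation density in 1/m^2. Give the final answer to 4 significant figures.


rho = 2N / (L * t)
L = 11.7 um = 1.17e-05 m, t = 299 nm = 2.99e-07 m
rho = 2 * 14 / (1.17e-05 * 2.99e-07)
rho = 8.004e+12 1/m^2


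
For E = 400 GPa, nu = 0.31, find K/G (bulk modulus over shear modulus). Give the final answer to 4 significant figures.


G = E / (2*(1+nu))
G = 400 / (2*(1+0.31)) = 152.672 GPa
K = E / (3*(1-2*nu))
K = 400 / (3*(1-2*0.31)) = 350.877 GPa
K/G = 350.877 / 152.672 = 2.298


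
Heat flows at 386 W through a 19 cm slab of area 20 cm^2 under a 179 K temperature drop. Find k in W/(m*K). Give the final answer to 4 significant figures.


k = Q*L / (A*dT)
L = 0.19 m, A = 2e-03 m^2
k = 386 * 0.19 / (2e-03 * 179)
k = 204.9 W/(m*K)


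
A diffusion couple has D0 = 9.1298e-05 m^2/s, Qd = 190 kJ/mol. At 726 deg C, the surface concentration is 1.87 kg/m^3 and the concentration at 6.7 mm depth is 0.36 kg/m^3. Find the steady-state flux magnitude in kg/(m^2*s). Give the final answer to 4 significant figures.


Step 1: D = D0 * exp(-Qd/(R*T))
T = 726 + 273.15 = 999.15 K
D = 9.1298e-05 * exp(-190e3 / (8.314 * 999.15)) = 1.06433e-14 m^2/s
Step 2: J = D * (C1 - C2) / dx
J = 1.06433e-14 * (1.87 - 0.36) / 6.7e-03
J = 2.399e-12 kg/(m^2*s)


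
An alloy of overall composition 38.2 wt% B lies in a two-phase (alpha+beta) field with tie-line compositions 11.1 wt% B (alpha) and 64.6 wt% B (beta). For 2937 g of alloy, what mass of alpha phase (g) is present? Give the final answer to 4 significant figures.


f_alpha = (C_beta - C0) / (C_beta - C_alpha)
f_alpha = (64.6 - 38.2) / (64.6 - 11.1) = 0.493458
m_alpha = f_alpha * m_total = 0.493458 * 2937 = 1449 g


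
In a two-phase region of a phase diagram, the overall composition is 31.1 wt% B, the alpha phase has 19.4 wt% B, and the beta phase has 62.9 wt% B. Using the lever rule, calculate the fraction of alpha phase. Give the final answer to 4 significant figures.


f_alpha = (C_beta - C0) / (C_beta - C_alpha)
f_alpha = (62.9 - 31.1) / (62.9 - 19.4)
f_alpha = 0.731


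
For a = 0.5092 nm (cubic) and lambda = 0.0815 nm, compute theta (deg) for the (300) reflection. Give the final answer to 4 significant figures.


d = a / sqrt(h^2+k^2+l^2)
d = 0.5092 / sqrt(9) = 0.169733 nm
lambda = 2*d*sin(theta)  =>  sin(theta) = lambda / (2*d)
sin(theta) = 0.0815 / (2 * 0.169733) = 0.240082
theta = 13.89 deg


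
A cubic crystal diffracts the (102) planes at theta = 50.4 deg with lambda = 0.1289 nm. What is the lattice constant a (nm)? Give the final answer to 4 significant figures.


d = lambda / (2*sin(theta))
d = 0.1289 / (2*sin(50.4 deg))
d = 0.0836455 nm
a = d * sqrt(h^2+k^2+l^2) = 0.0836455 * sqrt(5)
a = 0.187 nm


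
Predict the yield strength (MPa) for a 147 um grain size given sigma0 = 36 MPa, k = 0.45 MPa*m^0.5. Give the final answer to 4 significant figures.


sigma_y = sigma0 + k / sqrt(d)
d = 147 um = 1.47e-04 m
sigma_y = 36 + 0.45 / sqrt(1.47e-04)
sigma_y = 73.12 MPa


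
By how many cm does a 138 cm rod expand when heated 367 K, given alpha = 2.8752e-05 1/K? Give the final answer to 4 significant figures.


dL = L0 * alpha * dT
dL = 138 * 2.8752e-05 * 367
dL = 1.456 cm


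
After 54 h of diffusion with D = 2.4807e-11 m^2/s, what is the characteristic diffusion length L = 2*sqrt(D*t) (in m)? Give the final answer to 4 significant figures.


t = 54 hr = 194400 s
Diffusion length = 2*sqrt(D*t)
= 2*sqrt(2.4807e-11 * 194400)
= 4.392e-03 m


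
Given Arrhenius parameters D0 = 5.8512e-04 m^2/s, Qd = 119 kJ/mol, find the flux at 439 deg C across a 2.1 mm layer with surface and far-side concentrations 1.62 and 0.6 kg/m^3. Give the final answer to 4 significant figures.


Step 1: D = D0 * exp(-Qd/(R*T))
T = 439 + 273.15 = 712.15 K
D = 5.8512e-04 * exp(-119e3 / (8.314 * 712.15)) = 1.0928e-12 m^2/s
Step 2: J = D * (C1 - C2) / dx
J = 1.0928e-12 * (1.62 - 0.6) / 2.1e-03
J = 5.308e-10 kg/(m^2*s)


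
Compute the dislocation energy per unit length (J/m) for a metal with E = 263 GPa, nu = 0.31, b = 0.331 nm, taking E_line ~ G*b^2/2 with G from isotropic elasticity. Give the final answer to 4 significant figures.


Step 1: G = E / (2*(1+nu))
G = 263 / (2*(1+0.31)) = 100.382 GPa = 1.00382e+11 Pa
Step 2: E_line = G*b^2/2
b = 0.331 nm = 3.31e-10 m
E_line = 0.5 * 1.00382e+11 * (3.31e-10)^2 = 5.499e-09 J/m


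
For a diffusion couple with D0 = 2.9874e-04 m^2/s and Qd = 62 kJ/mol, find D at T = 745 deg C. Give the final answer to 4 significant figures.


D = D0 * exp(-Qd / (R*T))
T = 1018.15 K
D = 2.9874e-04 * exp(-62e3 / (8.314 * 1018.15))
D = 1.97e-07 m^2/s


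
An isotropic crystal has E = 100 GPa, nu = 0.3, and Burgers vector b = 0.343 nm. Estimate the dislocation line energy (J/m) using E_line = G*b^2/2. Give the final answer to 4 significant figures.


Step 1: G = E / (2*(1+nu))
G = 100 / (2*(1+0.3)) = 38.4615 GPa = 3.84615e+10 Pa
Step 2: E_line = G*b^2/2
b = 0.343 nm = 3.43e-10 m
E_line = 0.5 * 3.84615e+10 * (3.43e-10)^2 = 2.262e-09 J/m


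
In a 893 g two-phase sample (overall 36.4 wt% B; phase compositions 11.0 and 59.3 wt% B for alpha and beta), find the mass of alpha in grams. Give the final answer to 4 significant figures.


f_alpha = (C_beta - C0) / (C_beta - C_alpha)
f_alpha = (59.3 - 36.4) / (59.3 - 11.0) = 0.47412
m_alpha = f_alpha * m_total = 0.47412 * 893 = 423.4 g


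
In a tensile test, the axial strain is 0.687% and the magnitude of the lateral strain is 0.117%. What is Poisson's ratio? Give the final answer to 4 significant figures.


nu = -epsilon_lat / epsilon_axial
Lateral strain is contraction (negative), so using magnitudes:
nu = 0.117 / 0.687
nu = 0.1703


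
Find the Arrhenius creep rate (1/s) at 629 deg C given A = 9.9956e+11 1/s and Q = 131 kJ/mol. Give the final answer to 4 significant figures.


rate = A * exp(-Q / (R*T))
T = 629 + 273.15 = 902.15 K
rate = 9.9956e+11 * exp(-131e3 / (8.314 * 902.15))
rate = 25980 1/s


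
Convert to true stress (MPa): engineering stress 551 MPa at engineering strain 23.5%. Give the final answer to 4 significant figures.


sigma_true = sigma_eng * (1 + epsilon_eng)
sigma_true = 551 * (1 + 0.235)
sigma_true = 680.5 MPa


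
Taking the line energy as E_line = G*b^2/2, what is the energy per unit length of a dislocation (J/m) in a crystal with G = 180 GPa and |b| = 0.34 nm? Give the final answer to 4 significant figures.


E = G*b^2/2
b = 0.34 nm = 3.4e-10 m
G = 180 GPa = 1.8e+11 Pa
E = 0.5 * 1.8e+11 * (3.4e-10)^2
E = 1.04e-08 J/m


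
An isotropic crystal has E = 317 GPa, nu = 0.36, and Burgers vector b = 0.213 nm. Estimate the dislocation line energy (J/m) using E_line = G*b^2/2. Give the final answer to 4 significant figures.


Step 1: G = E / (2*(1+nu))
G = 317 / (2*(1+0.36)) = 116.544 GPa = 1.16544e+11 Pa
Step 2: E_line = G*b^2/2
b = 0.213 nm = 2.13e-10 m
E_line = 0.5 * 1.16544e+11 * (2.13e-10)^2 = 2.644e-09 J/m


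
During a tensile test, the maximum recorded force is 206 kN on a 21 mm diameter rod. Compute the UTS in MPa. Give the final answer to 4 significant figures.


A0 = pi*(d/2)^2 = pi*(21/2)^2 = 346.361 mm^2
UTS = F_max / A0 = 206*1000 / 346.361
UTS = 594.8 MPa


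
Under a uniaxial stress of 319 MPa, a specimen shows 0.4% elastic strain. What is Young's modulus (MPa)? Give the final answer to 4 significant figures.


E = sigma / epsilon
epsilon = 0.4% = 4e-03
E = 319 / 4e-03
E = 79750 MPa


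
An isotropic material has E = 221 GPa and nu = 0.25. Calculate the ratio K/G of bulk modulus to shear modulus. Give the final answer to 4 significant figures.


G = E / (2*(1+nu))
G = 221 / (2*(1+0.25)) = 88.4 GPa
K = E / (3*(1-2*nu))
K = 221 / (3*(1-2*0.25)) = 147.333 GPa
K/G = 147.333 / 88.4 = 1.667


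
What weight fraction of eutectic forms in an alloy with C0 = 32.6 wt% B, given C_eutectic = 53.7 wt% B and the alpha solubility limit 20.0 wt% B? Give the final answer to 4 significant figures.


f_primary = (C_e - C0) / (C_e - C_alpha_max)
f_primary = (53.7 - 32.6) / (53.7 - 20.0)
f_primary = 0.626113
f_eutectic = 1 - 0.626113 = 0.3739


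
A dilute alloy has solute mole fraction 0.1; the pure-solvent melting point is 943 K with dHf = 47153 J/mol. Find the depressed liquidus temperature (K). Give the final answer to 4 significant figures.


dT = R*Tm^2*x / dHf
dT = 8.314 * 943^2 * 0.1 / 47153
dT = 15.6792 K
T_new = 943 - 15.6792 = 927.3 K


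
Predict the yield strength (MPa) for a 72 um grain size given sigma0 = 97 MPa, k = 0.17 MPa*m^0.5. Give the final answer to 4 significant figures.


sigma_y = sigma0 + k / sqrt(d)
d = 72 um = 7.2e-05 m
sigma_y = 97 + 0.17 / sqrt(7.2e-05)
sigma_y = 117 MPa


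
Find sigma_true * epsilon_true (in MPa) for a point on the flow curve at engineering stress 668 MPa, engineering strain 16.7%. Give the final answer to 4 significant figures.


sigma_true = sigma_eng * (1 + epsilon_eng)
sigma_true = 668 * (1 + 0.167) = 779.556 MPa
epsilon_true = ln(1 + epsilon_eng)
epsilon_true = ln(1 + 0.167) = 0.154436
sigma_true * epsilon_true = 779.556 * 0.154436 = 120.4 MPa


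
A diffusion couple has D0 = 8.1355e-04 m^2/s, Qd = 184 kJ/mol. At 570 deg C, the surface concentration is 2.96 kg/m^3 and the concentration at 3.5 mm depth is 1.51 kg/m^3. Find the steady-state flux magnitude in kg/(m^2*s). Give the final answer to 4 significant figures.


Step 1: D = D0 * exp(-Qd/(R*T))
T = 570 + 273.15 = 843.15 K
D = 8.1355e-04 * exp(-184e3 / (8.314 * 843.15)) = 3.24224e-15 m^2/s
Step 2: J = D * (C1 - C2) / dx
J = 3.24224e-15 * (2.96 - 1.51) / 3.5e-03
J = 1.343e-12 kg/(m^2*s)


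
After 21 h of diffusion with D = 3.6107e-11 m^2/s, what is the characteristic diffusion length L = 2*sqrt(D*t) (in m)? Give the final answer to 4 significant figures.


t = 21 hr = 75600 s
Diffusion length = 2*sqrt(D*t)
= 2*sqrt(3.6107e-11 * 75600)
= 3.304e-03 m


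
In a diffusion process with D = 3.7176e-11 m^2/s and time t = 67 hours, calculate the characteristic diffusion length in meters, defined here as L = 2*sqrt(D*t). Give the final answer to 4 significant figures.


t = 67 hr = 241200 s
Diffusion length = 2*sqrt(D*t)
= 2*sqrt(3.7176e-11 * 241200)
= 5.989e-03 m


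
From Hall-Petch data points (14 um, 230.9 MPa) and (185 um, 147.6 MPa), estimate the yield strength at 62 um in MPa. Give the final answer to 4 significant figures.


sigma_y = sigma0 + k / sqrt(d)
1/sqrt(d1) = 1/sqrt(1.4e-05) = 267.261;  1/sqrt(d2) = 73.5215
k = (sigma1 - sigma2) / (1/sqrt(d1) - 1/sqrt(d2)) = (230.9 - 147.6) / (267.261 - 73.5215) = 0.429958 MPa*m^0.5
sigma0 = sigma1 - k/sqrt(d1) = 230.9 - 0.429958*267.261 = 115.989 MPa
sigma_y(d3) = 115.989 + 0.429958 / sqrt(6.2e-05) = 170.6 MPa


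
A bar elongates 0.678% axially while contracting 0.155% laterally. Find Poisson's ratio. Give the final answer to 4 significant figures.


nu = -epsilon_lat / epsilon_axial
Lateral strain is contraction (negative), so using magnitudes:
nu = 0.155 / 0.678
nu = 0.2286


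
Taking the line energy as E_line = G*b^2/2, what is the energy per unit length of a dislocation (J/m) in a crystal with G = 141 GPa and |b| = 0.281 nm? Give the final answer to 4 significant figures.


E = G*b^2/2
b = 0.281 nm = 2.81e-10 m
G = 141 GPa = 1.41e+11 Pa
E = 0.5 * 1.41e+11 * (2.81e-10)^2
E = 5.567e-09 J/m


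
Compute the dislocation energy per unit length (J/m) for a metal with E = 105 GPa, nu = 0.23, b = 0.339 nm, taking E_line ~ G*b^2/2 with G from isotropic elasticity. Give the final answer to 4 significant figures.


Step 1: G = E / (2*(1+nu))
G = 105 / (2*(1+0.23)) = 42.6829 GPa = 4.26829e+10 Pa
Step 2: E_line = G*b^2/2
b = 0.339 nm = 3.39e-10 m
E_line = 0.5 * 4.26829e+10 * (3.39e-10)^2 = 2.453e-09 J/m


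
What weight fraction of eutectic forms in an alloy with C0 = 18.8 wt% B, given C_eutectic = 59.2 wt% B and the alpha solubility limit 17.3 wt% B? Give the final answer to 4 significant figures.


f_primary = (C_e - C0) / (C_e - C_alpha_max)
f_primary = (59.2 - 18.8) / (59.2 - 17.3)
f_primary = 0.9642
f_eutectic = 1 - 0.9642 = 0.0358


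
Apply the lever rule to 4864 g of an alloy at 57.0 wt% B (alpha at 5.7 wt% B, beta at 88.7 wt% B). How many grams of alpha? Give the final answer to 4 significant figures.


f_alpha = (C_beta - C0) / (C_beta - C_alpha)
f_alpha = (88.7 - 57.0) / (88.7 - 5.7) = 0.381928
m_alpha = f_alpha * m_total = 0.381928 * 4864 = 1858 g


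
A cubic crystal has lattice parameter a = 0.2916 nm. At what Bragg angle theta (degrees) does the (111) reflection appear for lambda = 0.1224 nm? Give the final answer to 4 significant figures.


d = a / sqrt(h^2+k^2+l^2)
d = 0.2916 / sqrt(3) = 0.168355 nm
lambda = 2*d*sin(theta)  =>  sin(theta) = lambda / (2*d)
sin(theta) = 0.1224 / (2 * 0.168355) = 0.363517
theta = 21.32 deg


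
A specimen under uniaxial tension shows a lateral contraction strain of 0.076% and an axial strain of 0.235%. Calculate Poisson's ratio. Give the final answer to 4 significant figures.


nu = -epsilon_lat / epsilon_axial
Lateral strain is contraction (negative), so using magnitudes:
nu = 0.076 / 0.235
nu = 0.3234


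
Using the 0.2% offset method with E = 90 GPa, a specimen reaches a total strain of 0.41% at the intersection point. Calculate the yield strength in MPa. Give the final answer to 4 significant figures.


Offset strain = 0.002
Elastic strain at yield = total_strain - offset = 4.1e-03 - 0.002 = 2.1e-03
sigma_y = E * elastic_strain = 90000 * 2.1e-03
sigma_y = 189 MPa


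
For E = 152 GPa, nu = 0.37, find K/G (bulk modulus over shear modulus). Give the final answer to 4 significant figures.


G = E / (2*(1+nu))
G = 152 / (2*(1+0.37)) = 55.4745 GPa
K = E / (3*(1-2*nu))
K = 152 / (3*(1-2*0.37)) = 194.872 GPa
K/G = 194.872 / 55.4745 = 3.513


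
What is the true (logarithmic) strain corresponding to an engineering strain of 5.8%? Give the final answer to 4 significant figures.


epsilon_true = ln(1 + epsilon_eng)
epsilon_true = ln(1 + 0.058)
epsilon_true = 0.05638


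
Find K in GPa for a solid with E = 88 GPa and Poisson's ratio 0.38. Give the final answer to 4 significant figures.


K = E / (3*(1-2*nu))
K = 88 / (3*(1-2*0.38))
K = 122.2 GPa


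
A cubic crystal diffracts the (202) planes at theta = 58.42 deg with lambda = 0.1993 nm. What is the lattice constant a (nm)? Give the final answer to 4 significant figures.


d = lambda / (2*sin(theta))
d = 0.1993 / (2*sin(58.42 deg))
d = 0.116972 nm
a = d * sqrt(h^2+k^2+l^2) = 0.116972 * sqrt(8)
a = 0.3308 nm


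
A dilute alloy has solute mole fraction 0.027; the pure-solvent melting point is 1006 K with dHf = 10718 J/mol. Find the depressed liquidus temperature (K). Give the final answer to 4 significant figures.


dT = R*Tm^2*x / dHf
dT = 8.314 * 1006^2 * 0.027 / 10718
dT = 21.1961 K
T_new = 1006 - 21.1961 = 984.8 K


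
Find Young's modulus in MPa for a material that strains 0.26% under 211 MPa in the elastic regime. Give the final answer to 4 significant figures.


E = sigma / epsilon
epsilon = 0.26% = 2.6e-03
E = 211 / 2.6e-03
E = 81150 MPa


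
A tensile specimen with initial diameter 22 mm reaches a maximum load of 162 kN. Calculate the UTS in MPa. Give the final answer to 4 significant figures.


A0 = pi*(d/2)^2 = pi*(22/2)^2 = 380.133 mm^2
UTS = F_max / A0 = 162*1000 / 380.133
UTS = 426.2 MPa


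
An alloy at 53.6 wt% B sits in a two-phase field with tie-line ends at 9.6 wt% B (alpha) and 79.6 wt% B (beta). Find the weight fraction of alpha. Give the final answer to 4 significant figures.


f_alpha = (C_beta - C0) / (C_beta - C_alpha)
f_alpha = (79.6 - 53.6) / (79.6 - 9.6)
f_alpha = 0.3714


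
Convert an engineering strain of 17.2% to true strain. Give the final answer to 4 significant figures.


epsilon_true = ln(1 + epsilon_eng)
epsilon_true = ln(1 + 0.172)
epsilon_true = 0.1587


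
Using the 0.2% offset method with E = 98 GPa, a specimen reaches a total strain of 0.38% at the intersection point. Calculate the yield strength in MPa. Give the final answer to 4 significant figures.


Offset strain = 0.002
Elastic strain at yield = total_strain - offset = 3.8e-03 - 0.002 = 1.8e-03
sigma_y = E * elastic_strain = 98000 * 1.8e-03
sigma_y = 176.4 MPa


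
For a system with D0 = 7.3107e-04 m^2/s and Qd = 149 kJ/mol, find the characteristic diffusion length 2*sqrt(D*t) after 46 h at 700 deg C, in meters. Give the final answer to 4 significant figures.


Step 1: D = D0 * exp(-Qd/(R*T))
T = 973.15 K
D = 7.3107e-04 * exp(-149e3 / (8.314 * 973.15)) = 7.34464e-12 m^2/s
Step 2: L = 2*sqrt(D*t)
t = 46 h = 165600 s
L = 2*sqrt(7.34464e-12 * 165600) = 2.206e-03 m


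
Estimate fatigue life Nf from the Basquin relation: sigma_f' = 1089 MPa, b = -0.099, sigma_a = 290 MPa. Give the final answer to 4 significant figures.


sigma_a = sigma_f' * (2*Nf)^b
2*Nf = (sigma_a / sigma_f')^(1/b)
2*Nf = (290 / 1089)^(1/-0.099)
2*Nf = 637298
Nf = 318600 cycles


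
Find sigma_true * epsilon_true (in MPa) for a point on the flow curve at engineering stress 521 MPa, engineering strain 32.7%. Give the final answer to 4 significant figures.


sigma_true = sigma_eng * (1 + epsilon_eng)
sigma_true = 521 * (1 + 0.327) = 691.367 MPa
epsilon_true = ln(1 + epsilon_eng)
epsilon_true = ln(1 + 0.327) = 0.282921
sigma_true * epsilon_true = 691.367 * 0.282921 = 195.6 MPa


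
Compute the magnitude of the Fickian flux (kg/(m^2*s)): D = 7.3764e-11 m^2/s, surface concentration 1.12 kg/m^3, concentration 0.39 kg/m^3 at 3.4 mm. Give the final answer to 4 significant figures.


J = -D * (dC/dx) = D * (C1 - C2) / dx
J = 7.3764e-11 * (1.12 - 0.39) / 3.4e-03
J = 1.584e-08 kg/(m^2*s)


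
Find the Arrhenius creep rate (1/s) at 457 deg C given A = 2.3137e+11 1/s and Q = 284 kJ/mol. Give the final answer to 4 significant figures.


rate = A * exp(-Q / (R*T))
T = 457 + 273.15 = 730.15 K
rate = 2.3137e+11 * exp(-284e3 / (8.314 * 730.15))
rate = 1.113e-09 1/s


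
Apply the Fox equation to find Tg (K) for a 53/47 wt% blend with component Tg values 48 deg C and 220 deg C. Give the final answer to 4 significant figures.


1/Tg = w1/Tg1 + w2/Tg2 (in Kelvin)
Tg1 = 321.15 K, Tg2 = 493.15 K
1/Tg = 0.53/321.15 + 0.47/493.15
Tg = 384.1 K


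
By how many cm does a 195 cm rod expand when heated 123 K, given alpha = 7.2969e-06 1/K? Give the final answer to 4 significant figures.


dL = L0 * alpha * dT
dL = 195 * 7.2969e-06 * 123
dL = 0.175 cm


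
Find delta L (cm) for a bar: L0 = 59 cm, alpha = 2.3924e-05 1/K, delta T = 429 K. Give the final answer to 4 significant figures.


dL = L0 * alpha * dT
dL = 59 * 2.3924e-05 * 429
dL = 0.6055 cm


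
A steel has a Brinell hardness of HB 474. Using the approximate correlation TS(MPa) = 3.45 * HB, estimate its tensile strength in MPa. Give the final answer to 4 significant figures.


TS (MPa) = 3.45 * HB
TS = 3.45 * 474
TS = 1635 MPa


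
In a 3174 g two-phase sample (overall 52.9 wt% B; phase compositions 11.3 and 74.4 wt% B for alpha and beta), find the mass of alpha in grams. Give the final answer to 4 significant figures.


f_alpha = (C_beta - C0) / (C_beta - C_alpha)
f_alpha = (74.4 - 52.9) / (74.4 - 11.3) = 0.340729
m_alpha = f_alpha * m_total = 0.340729 * 3174 = 1081 g


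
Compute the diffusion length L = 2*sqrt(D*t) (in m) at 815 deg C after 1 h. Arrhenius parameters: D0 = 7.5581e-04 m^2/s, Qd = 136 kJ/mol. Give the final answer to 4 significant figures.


Step 1: D = D0 * exp(-Qd/(R*T))
T = 1088.15 K
D = 7.5581e-04 * exp(-136e3 / (8.314 * 1088.15)) = 2.23742e-10 m^2/s
Step 2: L = 2*sqrt(D*t)
t = 1 h = 3600 s
L = 2*sqrt(2.23742e-10 * 3600) = 1.795e-03 m


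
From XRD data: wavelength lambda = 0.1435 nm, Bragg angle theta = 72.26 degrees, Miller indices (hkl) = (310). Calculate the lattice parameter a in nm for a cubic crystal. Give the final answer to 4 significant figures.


d = lambda / (2*sin(theta))
d = 0.1435 / (2*sin(72.26 deg))
d = 0.0753321 nm
a = d * sqrt(h^2+k^2+l^2) = 0.0753321 * sqrt(10)
a = 0.2382 nm
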